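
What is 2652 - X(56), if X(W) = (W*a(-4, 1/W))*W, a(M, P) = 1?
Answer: -484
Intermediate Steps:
X(W) = W**2 (X(W) = (W*1)*W = W*W = W**2)
2652 - X(56) = 2652 - 1*56**2 = 2652 - 1*3136 = 2652 - 3136 = -484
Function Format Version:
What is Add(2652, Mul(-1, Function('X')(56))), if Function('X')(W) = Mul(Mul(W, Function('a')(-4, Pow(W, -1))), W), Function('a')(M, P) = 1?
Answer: -484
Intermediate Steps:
Function('X')(W) = Pow(W, 2) (Function('X')(W) = Mul(Mul(W, 1), W) = Mul(W, W) = Pow(W, 2))
Add(2652, Mul(-1, Function('X')(56))) = Add(2652, Mul(-1, Pow(56, 2))) = Add(2652, Mul(-1, 3136)) = Add(2652, -3136) = -484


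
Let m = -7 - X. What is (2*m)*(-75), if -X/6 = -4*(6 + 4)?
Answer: 37050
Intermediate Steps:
X = 240 (X = -(-24)*(6 + 4) = -(-24)*10 = -6*(-40) = 240)
m = -247 (m = -7 - 1*240 = -7 - 240 = -247)
(2*m)*(-75) = (2*(-247))*(-75) = -494*(-75) = 37050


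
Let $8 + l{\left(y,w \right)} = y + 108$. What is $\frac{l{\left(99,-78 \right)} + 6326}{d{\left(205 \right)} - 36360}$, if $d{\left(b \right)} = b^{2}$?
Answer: $\frac{1305}{1133} \approx 1.1518$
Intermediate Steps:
$l{\left(y,w \right)} = 100 + y$ ($l{\left(y,w \right)} = -8 + \left(y + 108\right) = -8 + \left(108 + y\right) = 100 + y$)
$\frac{l{\left(99,-78 \right)} + 6326}{d{\left(205 \right)} - 36360} = \frac{\left(100 + 99\right) + 6326}{205^{2} - 36360} = \frac{199 + 6326}{42025 - 36360} = \frac{6525}{5665} = 6525 \cdot \frac{1}{5665} = \frac{1305}{1133}$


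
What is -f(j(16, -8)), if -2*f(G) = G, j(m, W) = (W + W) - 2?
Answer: -9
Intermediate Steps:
j(m, W) = -2 + 2*W (j(m, W) = 2*W - 2 = -2 + 2*W)
f(G) = -G/2
-f(j(16, -8)) = -(-1)*(-2 + 2*(-8))/2 = -(-1)*(-2 - 16)/2 = -(-1)*(-18)/2 = -1*9 = -9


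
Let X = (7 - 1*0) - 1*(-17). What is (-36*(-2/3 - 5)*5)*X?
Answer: 24480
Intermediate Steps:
X = 24 (X = (7 + 0) + 17 = 7 + 17 = 24)
(-36*(-2/3 - 5)*5)*X = -36*(-2/3 - 5)*5*24 = -36*(-2*⅓ - 5)*5*24 = -36*(-⅔ - 5)*5*24 = -(-204)*5*24 = -36*(-85/3)*24 = 1020*24 = 24480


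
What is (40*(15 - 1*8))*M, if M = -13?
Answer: -3640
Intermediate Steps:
(40*(15 - 1*8))*M = (40*(15 - 1*8))*(-13) = (40*(15 - 8))*(-13) = (40*7)*(-13) = 280*(-13) = -3640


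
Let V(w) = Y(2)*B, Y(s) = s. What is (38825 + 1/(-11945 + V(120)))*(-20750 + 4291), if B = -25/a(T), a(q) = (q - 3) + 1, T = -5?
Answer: -53399762591162/83565 ≈ -6.3902e+8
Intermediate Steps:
a(q) = -2 + q (a(q) = (-3 + q) + 1 = -2 + q)
B = 25/7 (B = -25/(-2 - 5) = -25/(-7) = -25*(-1/7) = 25/7 ≈ 3.5714)
V(w) = 50/7 (V(w) = 2*(25/7) = 50/7)
(38825 + 1/(-11945 + V(120)))*(-20750 + 4291) = (38825 + 1/(-11945 + 50/7))*(-20750 + 4291) = (38825 + 1/(-83565/7))*(-16459) = (38825 - 7/83565)*(-16459) = (3244411118/83565)*(-16459) = -53399762591162/83565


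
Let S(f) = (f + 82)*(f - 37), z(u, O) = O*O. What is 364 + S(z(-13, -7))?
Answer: 1936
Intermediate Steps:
z(u, O) = O²
S(f) = (-37 + f)*(82 + f) (S(f) = (82 + f)*(-37 + f) = (-37 + f)*(82 + f))
364 + S(z(-13, -7)) = 364 + (-3034 + ((-7)²)² + 45*(-7)²) = 364 + (-3034 + 49² + 45*49) = 364 + (-3034 + 2401 + 2205) = 364 + 1572 = 1936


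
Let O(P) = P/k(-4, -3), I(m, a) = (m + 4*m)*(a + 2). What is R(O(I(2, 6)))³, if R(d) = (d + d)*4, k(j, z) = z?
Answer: -262144000/27 ≈ -9.7090e+6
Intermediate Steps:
I(m, a) = 5*m*(2 + a) (I(m, a) = (5*m)*(2 + a) = 5*m*(2 + a))
O(P) = -P/3 (O(P) = P/(-3) = P*(-⅓) = -P/3)
R(d) = 8*d (R(d) = (2*d)*4 = 8*d)
R(O(I(2, 6)))³ = (8*(-5*2*(2 + 6)/3))³ = (8*(-5*2*8/3))³ = (8*(-⅓*80))³ = (8*(-80/3))³ = (-640/3)³ = -262144000/27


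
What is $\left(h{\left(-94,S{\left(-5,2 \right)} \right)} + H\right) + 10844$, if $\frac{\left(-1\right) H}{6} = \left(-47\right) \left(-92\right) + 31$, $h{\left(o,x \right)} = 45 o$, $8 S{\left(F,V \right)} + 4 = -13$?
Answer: $-19516$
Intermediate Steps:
$S{\left(F,V \right)} = - \frac{17}{8}$ ($S{\left(F,V \right)} = - \frac{1}{2} + \frac{1}{8} \left(-13\right) = - \frac{1}{2} - \frac{13}{8} = - \frac{17}{8}$)
$H = -26130$ ($H = - 6 \left(\left(-47\right) \left(-92\right) + 31\right) = - 6 \left(4324 + 31\right) = \left(-6\right) 4355 = -26130$)
$\left(h{\left(-94,S{\left(-5,2 \right)} \right)} + H\right) + 10844 = \left(45 \left(-94\right) - 26130\right) + 10844 = \left(-4230 - 26130\right) + 10844 = -30360 + 10844 = -19516$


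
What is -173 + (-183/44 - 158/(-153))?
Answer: -1185683/6732 ≈ -176.13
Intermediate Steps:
-173 + (-183/44 - 158/(-153)) = -173 + (-183*1/44 - 158*(-1/153)) = -173 + (-183/44 + 158/153) = -173 - 21047/6732 = -1185683/6732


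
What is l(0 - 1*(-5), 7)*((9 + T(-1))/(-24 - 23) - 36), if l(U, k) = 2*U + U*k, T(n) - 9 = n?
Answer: -76905/47 ≈ -1636.3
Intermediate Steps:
T(n) = 9 + n
l(0 - 1*(-5), 7)*((9 + T(-1))/(-24 - 23) - 36) = ((0 - 1*(-5))*(2 + 7))*((9 + (9 - 1))/(-24 - 23) - 36) = ((0 + 5)*9)*((9 + 8)/(-47) - 36) = (5*9)*(17*(-1/47) - 36) = 45*(-17/47 - 36) = 45*(-1709/47) = -76905/47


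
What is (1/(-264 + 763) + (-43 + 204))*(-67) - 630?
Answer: -5697150/499 ≈ -11417.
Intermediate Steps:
(1/(-264 + 763) + (-43 + 204))*(-67) - 630 = (1/499 + 161)*(-67) - 630 = (80340/499)*(-67) - 630 = -5382780/499 - 630 = -5697150/499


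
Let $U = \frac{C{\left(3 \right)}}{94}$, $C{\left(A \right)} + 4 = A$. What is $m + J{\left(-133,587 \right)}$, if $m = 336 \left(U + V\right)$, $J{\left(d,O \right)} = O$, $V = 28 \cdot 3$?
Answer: $\frac{1353949}{47} \approx 28807.0$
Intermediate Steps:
$V = 84$
$C{\left(A \right)} = -4 + A$
$U = - \frac{1}{94}$ ($U = \frac{-4 + 3}{94} = \left(-1\right) \frac{1}{94} = - \frac{1}{94} \approx -0.010638$)
$m = \frac{1326360}{47}$ ($m = 336 \left(- \frac{1}{94} + 84\right) = 336 \cdot \frac{7895}{94} = \frac{1326360}{47} \approx 28220.0$)
$m + J{\left(-133,587 \right)} = \frac{1326360}{47} + 587 = \frac{1353949}{47}$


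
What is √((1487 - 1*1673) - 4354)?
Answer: 2*I*√1135 ≈ 67.38*I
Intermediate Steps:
√((1487 - 1*1673) - 4354) = √((1487 - 1673) - 4354) = √(-186 - 4354) = √(-4540) = 2*I*√1135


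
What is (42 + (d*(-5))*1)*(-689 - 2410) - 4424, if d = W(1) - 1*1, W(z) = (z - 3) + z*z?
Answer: -165572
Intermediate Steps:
W(z) = -3 + z + z² (W(z) = (-3 + z) + z² = -3 + z + z²)
d = -2 (d = (-3 + 1 + 1²) - 1*1 = (-3 + 1 + 1) - 1 = -1 - 1 = -2)
(42 + (d*(-5))*1)*(-689 - 2410) - 4424 = (42 - 2*(-5)*1)*(-689 - 2410) - 4424 = (42 + 10*1)*(-3099) - 4424 = (42 + 10)*(-3099) - 4424 = 52*(-3099) - 4424 = -161148 - 4424 = -165572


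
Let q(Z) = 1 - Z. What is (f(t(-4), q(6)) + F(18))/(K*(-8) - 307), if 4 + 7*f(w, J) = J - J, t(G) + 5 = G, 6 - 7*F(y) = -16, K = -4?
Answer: -18/1925 ≈ -0.0093506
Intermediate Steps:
F(y) = 22/7 (F(y) = 6/7 - ⅐*(-16) = 6/7 + 16/7 = 22/7)
t(G) = -5 + G
f(w, J) = -4/7 (f(w, J) = -4/7 + (J - J)/7 = -4/7 + (⅐)*0 = -4/7 + 0 = -4/7)
(f(t(-4), q(6)) + F(18))/(K*(-8) - 307) = (-4/7 + 22/7)/(-4*(-8) - 307) = 18/(7*(32 - 307)) = (18/7)/(-275) = (18/7)*(-1/275) = -18/1925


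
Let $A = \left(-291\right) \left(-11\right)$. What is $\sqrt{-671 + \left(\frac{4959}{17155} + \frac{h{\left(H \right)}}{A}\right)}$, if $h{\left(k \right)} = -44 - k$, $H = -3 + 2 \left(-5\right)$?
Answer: $\frac{i \sqrt{2022527556170245905}}{54913155} \approx 25.898 i$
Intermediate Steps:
$H = -13$ ($H = -3 - 10 = -13$)
$A = 3201$
$\sqrt{-671 + \left(\frac{4959}{17155} + \frac{h{\left(H \right)}}{A}\right)} = \sqrt{-671 + \left(\frac{4959}{17155} + \frac{-44 - -13}{3201}\right)} = \sqrt{-671 + \left(4959 \cdot \frac{1}{17155} + \left(-44 + 13\right) \frac{1}{3201}\right)} = \sqrt{-671 + \left(\frac{4959}{17155} - \frac{31}{3201}\right)} = \sqrt{-671 + \frac{15341954}{54913155}} = \sqrt{- \frac{36831385051}{54913155}} = \frac{i \sqrt{2022527556170245905}}{54913155}$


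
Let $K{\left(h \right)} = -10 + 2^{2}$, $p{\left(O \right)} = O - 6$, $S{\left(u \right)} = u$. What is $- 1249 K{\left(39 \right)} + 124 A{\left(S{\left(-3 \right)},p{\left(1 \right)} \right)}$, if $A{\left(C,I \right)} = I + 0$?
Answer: $6874$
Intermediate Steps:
$p{\left(O \right)} = -6 + O$ ($p{\left(O \right)} = O - 6 = -6 + O$)
$K{\left(h \right)} = -6$ ($K{\left(h \right)} = -10 + 4 = -6$)
$A{\left(C,I \right)} = I$
$- 1249 K{\left(39 \right)} + 124 A{\left(S{\left(-3 \right)},p{\left(1 \right)} \right)} = \left(-1249\right) \left(-6\right) + 124 \left(-6 + 1\right) = 7494 + 124 \left(-5\right) = 7494 - 620 = 6874$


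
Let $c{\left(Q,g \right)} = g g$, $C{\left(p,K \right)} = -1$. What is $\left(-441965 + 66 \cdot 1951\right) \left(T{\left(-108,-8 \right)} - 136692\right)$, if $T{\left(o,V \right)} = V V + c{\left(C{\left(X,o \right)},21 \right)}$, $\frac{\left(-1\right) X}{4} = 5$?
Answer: $42653632213$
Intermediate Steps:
$X = -20$ ($X = \left(-4\right) 5 = -20$)
$c{\left(Q,g \right)} = g^{2}$
$T{\left(o,V \right)} = 441 + V^{2}$ ($T{\left(o,V \right)} = V V + 21^{2} = V^{2} + 441 = 441 + V^{2}$)
$\left(-441965 + 66 \cdot 1951\right) \left(T{\left(-108,-8 \right)} - 136692\right) = \left(-441965 + 66 \cdot 1951\right) \left(\left(441 + \left(-8\right)^{2}\right) - 136692\right) = \left(-441965 + 128766\right) \left(\left(441 + 64\right) - 136692\right) = - 313199 \left(505 - 136692\right) = \left(-313199\right) \left(-136187\right) = 42653632213$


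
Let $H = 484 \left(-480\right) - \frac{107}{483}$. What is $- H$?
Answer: $\frac{112210667}{483} \approx 2.3232 \cdot 10^{5}$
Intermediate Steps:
$H = - \frac{112210667}{483}$ ($H = -232320 - \frac{107}{483} = - \frac{112210667}{483} \approx -2.3232 \cdot 10^{5}$)
$- H = \left(-1\right) \left(- \frac{112210667}{483}\right) = \frac{112210667}{483}$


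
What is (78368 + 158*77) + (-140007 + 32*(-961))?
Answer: -80225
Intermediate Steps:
(78368 + 158*77) + (-140007 + 32*(-961)) = (78368 + 12166) + (-140007 - 30752) = 90534 - 170759 = -80225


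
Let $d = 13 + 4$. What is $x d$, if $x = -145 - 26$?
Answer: $-2907$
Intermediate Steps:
$x = -171$ ($x = -145 - 26 = -171$)
$d = 17$
$x d = \left(-171\right) 17 = -2907$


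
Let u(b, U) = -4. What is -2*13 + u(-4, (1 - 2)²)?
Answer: -30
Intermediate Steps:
-2*13 + u(-4, (1 - 2)²) = -2*13 - 4 = -26 - 4 = -30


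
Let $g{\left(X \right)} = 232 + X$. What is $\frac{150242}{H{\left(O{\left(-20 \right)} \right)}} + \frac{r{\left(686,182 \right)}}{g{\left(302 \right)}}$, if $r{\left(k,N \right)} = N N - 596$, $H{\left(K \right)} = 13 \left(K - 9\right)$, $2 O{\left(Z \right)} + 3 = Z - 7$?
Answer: $- \frac{5840041}{13884} \approx -420.63$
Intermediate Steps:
$O{\left(Z \right)} = -5 + \frac{Z}{2}$ ($O{\left(Z \right)} = - \frac{3}{2} + \frac{Z - 7}{2} = - \frac{3}{2} + \frac{-7 + Z}{2} = - \frac{3}{2} + \left(- \frac{7}{2} + \frac{Z}{2}\right) = -5 + \frac{Z}{2}$)
$H{\left(K \right)} = -117 + 13 K$ ($H{\left(K \right)} = 13 \left(-9 + K\right) = -117 + 13 K$)
$r{\left(k,N \right)} = -596 + N^{2}$ ($r{\left(k,N \right)} = N^{2} - 596 = -596 + N^{2}$)
$\frac{150242}{H{\left(O{\left(-20 \right)} \right)}} + \frac{r{\left(686,182 \right)}}{g{\left(302 \right)}} = \frac{150242}{-117 + 13 \left(-5 + \frac{1}{2} \left(-20\right)\right)} + \frac{-596 + 182^{2}}{232 + 302} = \frac{150242}{-117 + 13 \left(-5 - 10\right)} + \frac{-596 + 33124}{534} = \frac{150242}{-117 + 13 \left(-15\right)} + 32528 \cdot \frac{1}{534} = \frac{150242}{-117 - 195} + \frac{16264}{267} = \frac{150242}{-312} + \frac{16264}{267} = 150242 \left(- \frac{1}{312}\right) + \frac{16264}{267} = - \frac{75121}{156} + \frac{16264}{267} = - \frac{5840041}{13884}$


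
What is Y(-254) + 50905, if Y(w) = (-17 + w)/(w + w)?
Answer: 25860011/508 ≈ 50906.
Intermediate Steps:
Y(w) = (-17 + w)/(2*w) (Y(w) = (-17 + w)/((2*w)) = (-17 + w)*(1/(2*w)) = (-17 + w)/(2*w))
Y(-254) + 50905 = (1/2)*(-17 - 254)/(-254) + 50905 = (1/2)*(-1/254)*(-271) + 50905 = 271/508 + 50905 = 25860011/508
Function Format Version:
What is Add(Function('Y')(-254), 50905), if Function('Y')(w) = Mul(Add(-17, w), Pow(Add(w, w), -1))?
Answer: Rational(25860011, 508) ≈ 50906.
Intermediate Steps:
Function('Y')(w) = Mul(Rational(1, 2), Pow(w, -1), Add(-17, w)) (Function('Y')(w) = Mul(Add(-17, w), Pow(Mul(2, w), -1)) = Mul(Add(-17, w), Mul(Rational(1, 2), Pow(w, -1))) = Mul(Rational(1, 2), Pow(w, -1), Add(-17, w)))
Add(Function('Y')(-254), 50905) = Add(Mul(Rational(1, 2), Pow(-254, -1), Add(-17, -254)), 50905) = Add(Mul(Rational(1, 2), Rational(-1, 254), -271), 50905) = Add(Rational(271, 508), 50905) = Rational(25860011, 508)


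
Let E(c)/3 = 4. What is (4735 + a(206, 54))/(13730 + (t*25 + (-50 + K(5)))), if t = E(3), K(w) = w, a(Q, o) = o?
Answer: 4789/13985 ≈ 0.34244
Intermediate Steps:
E(c) = 12 (E(c) = 3*4 = 12)
t = 12
(4735 + a(206, 54))/(13730 + (t*25 + (-50 + K(5)))) = (4735 + 54)/(13730 + (12*25 + (-50 + 5))) = 4789/(13730 + (300 - 45)) = 4789/(13730 + 255) = 4789/13985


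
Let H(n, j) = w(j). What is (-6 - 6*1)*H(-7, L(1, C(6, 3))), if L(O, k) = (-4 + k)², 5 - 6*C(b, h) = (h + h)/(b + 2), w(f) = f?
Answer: -6241/48 ≈ -130.02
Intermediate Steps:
C(b, h) = ⅚ - h/(3*(2 + b)) (C(b, h) = ⅚ - (h + h)/(6*(b + 2)) = ⅚ - 2*h/(6*(2 + b)) = ⅚ - h/(3*(2 + b)))
H(n, j) = j
(-6 - 6*1)*H(-7, L(1, C(6, 3))) = (-6 - 6*1)*(-4 + (10 - 2*3 + 5*6)/(6*(2 + 6)))² = (-6 - 6)*(-4 + (⅙)*(10 - 6 + 30)/8)² = -12*(-4 + (⅙)*(⅛)*34)² = -12*(-4 + 17/24)² = -12*(-79/24)² = -12*6241/576 = -6241/48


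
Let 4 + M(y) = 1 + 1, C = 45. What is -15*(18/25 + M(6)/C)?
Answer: -152/15 ≈ -10.133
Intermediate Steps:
M(y) = -2 (M(y) = -4 + (1 + 1) = -4 + 2 = -2)
-15*(18/25 + M(6)/C) = -15*(18/25 - 2/45) = -15*152/225 = -152/15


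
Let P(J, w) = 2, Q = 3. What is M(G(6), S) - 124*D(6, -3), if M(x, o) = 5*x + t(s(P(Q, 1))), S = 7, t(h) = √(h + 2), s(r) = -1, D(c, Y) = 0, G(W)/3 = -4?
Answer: -59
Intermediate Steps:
G(W) = -12 (G(W) = 3*(-4) = -12)
t(h) = √(2 + h)
M(x, o) = 1 + 5*x (M(x, o) = 5*x + √(2 - 1) = 5*x + √1 = 5*x + 1 = 1 + 5*x)
M(G(6), S) - 124*D(6, -3) = (1 + 5*(-12)) - 124*0 = (1 - 60) + 0 = -59 + 0 = -59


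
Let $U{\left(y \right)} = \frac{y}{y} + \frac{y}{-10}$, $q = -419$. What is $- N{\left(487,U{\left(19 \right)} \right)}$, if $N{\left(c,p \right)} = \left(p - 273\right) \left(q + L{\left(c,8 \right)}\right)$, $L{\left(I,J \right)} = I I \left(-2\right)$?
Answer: $- \frac{1300359423}{10} \approx -1.3004 \cdot 10^{8}$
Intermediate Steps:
$U{\left(y \right)} = 1 - \frac{y}{10}$ ($U{\left(y \right)} = 1 + y \left(- \frac{1}{10}\right) = 1 - \frac{y}{10}$)
$L{\left(I,J \right)} = - 2 I^{2}$ ($L{\left(I,J \right)} = I^{2} \left(-2\right) = - 2 I^{2}$)
$N{\left(c,p \right)} = \left(-419 - 2 c^{2}\right) \left(-273 + p\right)$ ($N{\left(c,p \right)} = \left(p - 273\right) \left(-419 - 2 c^{2}\right) = \left(-273 + p\right) \left(-419 - 2 c^{2}\right) = \left(-419 - 2 c^{2}\right) \left(-273 + p\right)$)
$- N{\left(487,U{\left(19 \right)} \right)} = - (114387 - 419 \left(1 - \frac{19}{10}\right) + 546 \cdot 487^{2} - 2 \left(1 - \frac{19}{10}\right) 487^{2}) = - (114387 - 419 \left(1 - \frac{19}{10}\right) + 546 \cdot 237169 - 2 \left(1 - \frac{19}{10}\right) 237169) = - (114387 - - \frac{3771}{10} + 129494274 - \left(- \frac{9}{5}\right) 237169) = - (114387 + \frac{3771}{10} + 129494274 + \frac{2134521}{5}) = \left(-1\right) \frac{1300359423}{10} = - \frac{1300359423}{10}$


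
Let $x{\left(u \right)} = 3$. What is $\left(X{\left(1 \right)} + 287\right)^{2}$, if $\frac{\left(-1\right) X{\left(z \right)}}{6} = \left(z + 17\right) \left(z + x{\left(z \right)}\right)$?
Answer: $21025$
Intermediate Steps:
$X{\left(z \right)} = - 6 \left(3 + z\right) \left(17 + z\right)$ ($X{\left(z \right)} = - 6 \left(z + 17\right) \left(z + 3\right) = - 6 \left(17 + z\right) \left(3 + z\right) = - 6 \left(3 + z\right) \left(17 + z\right)$)
$\left(X{\left(1 \right)} + 287\right)^{2} = \left(\left(-306 - 120 - 6 \cdot 1^{2}\right) + 287\right)^{2} = \left(\left(-306 - 120 - 6\right) + 287\right)^{2} = \left(-432 + 287\right)^{2} = \left(-145\right)^{2} = 21025$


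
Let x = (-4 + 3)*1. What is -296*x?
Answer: 296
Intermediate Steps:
x = -1 (x = -1*1 = -1)
-296*x = -296*(-1) = 296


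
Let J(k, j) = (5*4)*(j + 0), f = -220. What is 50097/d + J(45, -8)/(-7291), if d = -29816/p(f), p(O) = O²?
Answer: -2209805627030/27173557 ≈ -81322.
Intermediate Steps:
J(k, j) = 20*j
d = -3727/6050 (d = -29816/((-220)²) = -29816/48400 = -29816*1/48400 = -3727/6050 ≈ -0.61603)
50097/d + J(45, -8)/(-7291) = 50097/(-3727/6050) + (20*(-8))/(-7291) = 50097*(-6050/3727) - 160*(-1/7291) = -303086850/3727 + 160/7291 = -2209805627030/27173557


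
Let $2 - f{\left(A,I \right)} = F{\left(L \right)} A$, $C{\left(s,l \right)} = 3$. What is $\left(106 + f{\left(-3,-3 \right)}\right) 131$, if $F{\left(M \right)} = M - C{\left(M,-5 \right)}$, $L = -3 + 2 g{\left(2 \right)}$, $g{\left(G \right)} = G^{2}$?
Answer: $14934$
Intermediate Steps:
$L = 5$ ($L = -3 + 2 \cdot 2^{2} = -3 + 2 \cdot 4 = -3 + 8 = 5$)
$F{\left(M \right)} = -3 + M$ ($F{\left(M \right)} = M - 3 = -3 + M$)
$f{\left(A,I \right)} = 2 - 2 A$ ($f{\left(A,I \right)} = 2 - \left(-3 + 5\right) A = 2 - 2 A$)
$\left(106 + f{\left(-3,-3 \right)}\right) 131 = \left(106 + \left(2 - -6\right)\right) 131 = \left(106 + \left(2 + 6\right)\right) 131 = \left(106 + 8\right) 131 = 114 \cdot 131 = 14934$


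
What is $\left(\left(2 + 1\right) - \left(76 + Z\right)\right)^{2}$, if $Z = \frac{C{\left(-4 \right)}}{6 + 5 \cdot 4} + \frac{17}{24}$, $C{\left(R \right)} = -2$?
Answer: $\frac{527758729}{97344} \approx 5421.6$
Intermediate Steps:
$Z = \frac{197}{312}$ ($Z = - \frac{2}{6 + 5 \cdot 4} + \frac{17}{24} = - \frac{2}{6 + 20} + 17 \cdot \frac{1}{24} = - \frac{2}{26} + \frac{17}{24} = \left(-2\right) \frac{1}{26} + \frac{17}{24} = - \frac{1}{13} + \frac{17}{24} = \frac{197}{312} \approx 0.63141$)
$\left(\left(2 + 1\right) - \left(76 + Z\right)\right)^{2} = \left(\left(2 + 1\right) - \frac{23909}{312}\right)^{2} = \left(3 - \frac{23909}{312}\right)^{2} = \left(- \frac{22973}{312}\right)^{2} = \frac{527758729}{97344}$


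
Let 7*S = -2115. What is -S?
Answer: 2115/7 ≈ 302.14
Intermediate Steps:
S = -2115/7 (S = (⅐)*(-2115) = -2115/7 ≈ -302.14)
-S = -1*(-2115/7) = 2115/7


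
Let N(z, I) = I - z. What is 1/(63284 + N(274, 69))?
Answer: 1/63079 ≈ 1.5853e-5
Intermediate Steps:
1/(63284 + N(274, 69)) = 1/(63284 + (69 - 1*274)) = 1/(63284 + (69 - 274)) = 1/(63284 - 205) = 1/63079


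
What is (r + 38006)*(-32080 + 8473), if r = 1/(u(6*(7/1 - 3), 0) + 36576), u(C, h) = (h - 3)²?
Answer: -3647149067353/4065 ≈ -8.9721e+8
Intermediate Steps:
u(C, h) = (-3 + h)²
r = 1/36585 (r = 1/((-3 + 0)² + 36576) = 1/((-3)² + 36576) = 1/(9 + 36576) = 1/36585 ≈ 2.7334e-5)
(r + 38006)*(-32080 + 8473) = (1/36585 + 38006)*(-32080 + 8473) = (1390449511/36585)*(-23607) = -3647149067353/4065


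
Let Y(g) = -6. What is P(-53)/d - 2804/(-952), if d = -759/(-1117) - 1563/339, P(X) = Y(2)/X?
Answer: 9127351741/3129470330 ≈ 2.9166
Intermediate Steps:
P(X) = -6/X
d = -496190/126221 (d = -759*(-1/1117) - 1563*1/339 = 759/1117 - 521/113 = -496190/126221 ≈ -3.9311)
P(-53)/d - 2804/(-952) = (-6/(-53))/(-496190/126221) - 2804/(-952) = -6*(-1/53)*(-126221/496190) - 2804*(-1/952) = (6/53)*(-126221/496190) + 701/238 = -378663/13149035 + 701/238 = 9127351741/3129470330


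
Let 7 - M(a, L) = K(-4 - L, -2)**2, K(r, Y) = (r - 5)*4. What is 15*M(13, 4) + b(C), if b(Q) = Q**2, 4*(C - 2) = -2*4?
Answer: -40455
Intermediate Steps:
C = 0 (C = 2 + (-2*4)/4 = 2 + (1/4)*(-8) = 2 - 2 = 0)
K(r, Y) = -20 + 4*r (K(r, Y) = (-5 + r)*4 = -20 + 4*r)
M(a, L) = 7 - (-36 - 4*L)**2 (M(a, L) = 7 - (-20 + 4*(-4 - L))**2 = 7 - (-20 + (-16 - 4*L))**2 = 7 - (-36 - 4*L)**2)
15*M(13, 4) + b(C) = 15*(7 - 16*(9 + 4)**2) + 0**2 = 15*(7 - 16*13**2) + 0 = 15*(7 - 16*169) + 0 = 15*(7 - 2704) + 0 = 15*(-2697) + 0 = -40455 + 0 = -40455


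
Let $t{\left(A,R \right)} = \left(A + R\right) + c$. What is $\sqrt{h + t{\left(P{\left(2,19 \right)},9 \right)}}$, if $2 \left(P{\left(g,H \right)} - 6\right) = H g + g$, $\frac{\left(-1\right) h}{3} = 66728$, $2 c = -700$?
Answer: $i \sqrt{200499} \approx 447.77 i$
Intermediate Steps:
$c = -350$ ($c = \frac{1}{2} \left(-700\right) = -350$)
$h = -200184$ ($h = \left(-3\right) 66728 = -200184$)
$P{\left(g,H \right)} = 6 + \frac{g}{2} + \frac{H g}{2}$ ($P{\left(g,H \right)} = 6 + \frac{H g + g}{2} = 6 + \frac{g + H g}{2} = 6 + \left(\frac{g}{2} + \frac{H g}{2}\right) = 6 + \frac{g}{2} + \frac{H g}{2}$)
$t{\left(A,R \right)} = -350 + A + R$ ($t{\left(A,R \right)} = \left(A + R\right) - 350 = -350 + A + R$)
$\sqrt{h + t{\left(P{\left(2,19 \right)},9 \right)}} = \sqrt{-200184 + \left(-350 + \left(6 + \frac{1}{2} \cdot 2 + \frac{1}{2} \cdot 19 \cdot 2\right) + 9\right)} = \sqrt{-200184 + \left(-350 + \left(6 + 1 + 19\right) + 9\right)} = \sqrt{-200184 + \left(-350 + 26 + 9\right)} = \sqrt{-200184 - 315} = \sqrt{-200499} = i \sqrt{200499}$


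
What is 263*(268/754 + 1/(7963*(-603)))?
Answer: 169221024587/1810236753 ≈ 93.480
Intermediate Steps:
263*(268/754 + 1/(7963*(-603))) = 263*(268*(1/754) + (1/7963)*(-1/603)) = 263*(134/377 - 1/4801689) = 263*(643425949/1810236753) = 169221024587/1810236753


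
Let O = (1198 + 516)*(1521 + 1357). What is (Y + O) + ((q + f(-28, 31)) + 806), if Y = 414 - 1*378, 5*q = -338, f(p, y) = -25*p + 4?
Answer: 24671852/5 ≈ 4.9344e+6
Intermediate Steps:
O = 4932892 (O = 1714*2878 = 4932892)
f(p, y) = 4 - 25*p
q = -338/5 (q = (⅕)*(-338) = -338/5 ≈ -67.600)
Y = 36 (Y = 414 - 378 = 36)
(Y + O) + ((q + f(-28, 31)) + 806) = (36 + 4932892) + ((-338/5 + (4 - 25*(-28))) + 806) = 4932928 + ((-338/5 + (4 + 700)) + 806) = 4932928 + ((-338/5 + 704) + 806) = 4932928 + (3182/5 + 806) = 4932928 + 7212/5 = 24671852/5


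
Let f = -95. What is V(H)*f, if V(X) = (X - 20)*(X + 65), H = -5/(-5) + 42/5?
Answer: 374604/5 ≈ 74921.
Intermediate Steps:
H = 47/5 (H = -5*(-1/5) + 42*(1/5) = 1 + 42/5 = 47/5 ≈ 9.4000)
V(X) = (-20 + X)*(65 + X)
V(H)*f = (-1300 + (47/5)**2 + 45*(47/5))*(-95) = (-1300 + 2209/25 + 423)*(-95) = -19716/25*(-95) = 374604/5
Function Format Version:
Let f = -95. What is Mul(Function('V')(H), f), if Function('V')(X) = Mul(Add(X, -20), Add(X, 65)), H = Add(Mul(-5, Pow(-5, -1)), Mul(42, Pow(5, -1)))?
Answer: Rational(374604, 5) ≈ 74921.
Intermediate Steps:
H = Rational(47, 5) (H = Add(Mul(-5, Rational(-1, 5)), Mul(42, Rational(1, 5))) = Add(1, Rational(42, 5)) = Rational(47, 5) ≈ 9.4000)
Function('V')(X) = Mul(Add(-20, X), Add(65, X))
Mul(Function('V')(H), f) = Mul(Add(-1300, Pow(Rational(47, 5), 2), Mul(45, Rational(47, 5))), -95) = Mul(Add(-1300, Rational(2209, 25), 423), -95) = Mul(Rational(-19716, 25), -95) = Rational(374604, 5)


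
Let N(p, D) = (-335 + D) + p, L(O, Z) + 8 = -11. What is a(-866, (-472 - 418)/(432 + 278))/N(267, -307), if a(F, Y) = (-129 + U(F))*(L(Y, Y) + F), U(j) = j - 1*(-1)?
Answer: -58646/25 ≈ -2345.8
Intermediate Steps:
L(O, Z) = -19 (L(O, Z) = -8 - 11 = -19)
U(j) = 1 + j (U(j) = j + 1 = 1 + j)
a(F, Y) = (-128 + F)*(-19 + F) (a(F, Y) = (-129 + (1 + F))*(-19 + F) = (-128 + F)*(-19 + F))
N(p, D) = -335 + D + p
a(-866, (-472 - 418)/(432 + 278))/N(267, -307) = (2432 + (-866)² - 147*(-866))/(-335 - 307 + 267) = (2432 + 749956 + 127302)/(-375) = 879690*(-1/375) = -58646/25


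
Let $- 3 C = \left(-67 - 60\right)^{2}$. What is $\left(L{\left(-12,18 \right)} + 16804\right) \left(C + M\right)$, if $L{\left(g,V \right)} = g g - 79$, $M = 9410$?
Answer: $68043923$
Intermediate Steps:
$L{\left(g,V \right)} = -79 + g^{2}$ ($L{\left(g,V \right)} = g^{2} - 79 = -79 + g^{2}$)
$C = - \frac{16129}{3}$ ($C = - \frac{\left(-67 - 60\right)^{2}}{3} = - \frac{\left(-127\right)^{2}}{3} = \left(- \frac{1}{3}\right) 16129 = - \frac{16129}{3} \approx -5376.3$)
$\left(L{\left(-12,18 \right)} + 16804\right) \left(C + M\right) = \left(\left(-79 + \left(-12\right)^{2}\right) + 16804\right) \left(- \frac{16129}{3} + 9410\right) = \left(\left(-79 + 144\right) + 16804\right) \frac{12101}{3} = \left(65 + 16804\right) \frac{12101}{3} = 16869 \cdot \frac{12101}{3} = 68043923$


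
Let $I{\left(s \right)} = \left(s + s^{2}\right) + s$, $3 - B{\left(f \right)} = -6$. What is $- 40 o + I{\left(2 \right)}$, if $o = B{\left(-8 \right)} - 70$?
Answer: $2448$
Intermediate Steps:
$B{\left(f \right)} = 9$ ($B{\left(f \right)} = 3 - -6 = 3 + 6 = 9$)
$o = -61$ ($o = 9 - 70 = -61$)
$I{\left(s \right)} = s^{2} + 2 s$
$- 40 o + I{\left(2 \right)} = \left(-40\right) \left(-61\right) + 2 \left(2 + 2\right) = 2440 + 2 \cdot 4 = 2440 + 8 = 2448$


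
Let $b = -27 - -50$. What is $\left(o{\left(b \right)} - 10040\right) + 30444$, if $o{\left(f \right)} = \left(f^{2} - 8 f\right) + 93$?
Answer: $20842$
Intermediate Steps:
$b = 23$ ($b = -27 + 50 = 23$)
$o{\left(f \right)} = 93 + f^{2} - 8 f$
$\left(o{\left(b \right)} - 10040\right) + 30444 = \left(\left(93 + 23^{2} - 184\right) - 10040\right) + 30444 = \left(\left(93 + 529 - 184\right) - 10040\right) + 30444 = \left(438 - 10040\right) + 30444 = -9602 + 30444 = 20842$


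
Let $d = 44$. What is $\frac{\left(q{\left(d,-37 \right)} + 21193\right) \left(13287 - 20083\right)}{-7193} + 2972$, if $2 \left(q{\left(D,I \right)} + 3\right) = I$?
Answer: $\frac{165259110}{7193} \approx 22975.0$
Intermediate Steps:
$q{\left(D,I \right)} = -3 + \frac{I}{2}$
$\frac{\left(q{\left(d,-37 \right)} + 21193\right) \left(13287 - 20083\right)}{-7193} + 2972 = \frac{\left(\left(-3 + \frac{1}{2} \left(-37\right)\right) + 21193\right) \left(13287 - 20083\right)}{-7193} + 2972 = \left(\left(-3 - \frac{37}{2}\right) + 21193\right) \left(-6796\right) \left(- \frac{1}{7193}\right) + 2972 = \left(- \frac{43}{2} + 21193\right) \left(-6796\right) \left(- \frac{1}{7193}\right) + 2972 = \frac{42343}{2} \left(-6796\right) \left(- \frac{1}{7193}\right) + 2972 = \left(-143881514\right) \left(- \frac{1}{7193}\right) + 2972 = \frac{143881514}{7193} + 2972 = \frac{165259110}{7193}$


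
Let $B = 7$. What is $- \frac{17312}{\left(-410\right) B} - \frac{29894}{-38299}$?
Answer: $\frac{374414034}{54959065} \approx 6.8126$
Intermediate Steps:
$- \frac{17312}{\left(-410\right) B} - \frac{29894}{-38299} = - \frac{17312}{\left(-410\right) 7} - \frac{29894}{-38299} = - \frac{17312}{-2870} - - \frac{29894}{38299} = \left(-17312\right) \left(- \frac{1}{2870}\right) + \frac{29894}{38299} = \frac{8656}{1435} + \frac{29894}{38299} = \frac{374414034}{54959065}$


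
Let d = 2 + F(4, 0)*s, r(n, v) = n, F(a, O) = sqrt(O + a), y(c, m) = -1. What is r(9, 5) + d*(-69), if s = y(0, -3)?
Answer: 9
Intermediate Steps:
s = -1
d = 0 (d = 2 + sqrt(0 + 4)*(-1) = 2 + sqrt(4)*(-1) = 2 + 2*(-1) = 2 - 2 = 0)
r(9, 5) + d*(-69) = 9 + 0*(-69) = 9 + 0 = 9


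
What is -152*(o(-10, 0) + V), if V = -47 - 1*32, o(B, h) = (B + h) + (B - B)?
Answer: 13528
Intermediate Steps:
o(B, h) = B + h (o(B, h) = (B + h) + 0 = B + h)
V = -79 (V = -47 - 32 = -79)
-152*(o(-10, 0) + V) = -152*((-10 + 0) - 79) = -152*(-10 - 79) = -152*(-89) = 13528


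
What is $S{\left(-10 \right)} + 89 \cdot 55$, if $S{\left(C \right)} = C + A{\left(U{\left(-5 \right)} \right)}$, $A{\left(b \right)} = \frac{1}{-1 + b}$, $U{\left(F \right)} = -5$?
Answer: $\frac{29309}{6} \approx 4884.8$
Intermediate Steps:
$S{\left(C \right)} = - \frac{1}{6} + C$ ($S{\left(C \right)} = C + \frac{1}{-1 - 5} = C + \frac{1}{-6} = C - \frac{1}{6} = - \frac{1}{6} + C$)
$S{\left(-10 \right)} + 89 \cdot 55 = \left(- \frac{1}{6} - 10\right) + 89 \cdot 55 = - \frac{61}{6} + 4895 = \frac{29309}{6}$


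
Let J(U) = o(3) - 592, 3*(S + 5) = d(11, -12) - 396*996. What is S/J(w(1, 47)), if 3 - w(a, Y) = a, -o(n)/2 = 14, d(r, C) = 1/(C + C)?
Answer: 1893269/8928 ≈ 212.06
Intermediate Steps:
d(r, C) = 1/(2*C)
o(n) = -28 (o(n) = -2*14 = -28)
w(a, Y) = 3 - a
S = -9466345/72 (S = -5 + ((½)/(-12) - 396*996)/3 = -5 + ((½)*(-1/12) - 394416)/3 = -5 + (-1/24 - 394416)/3 = -5 + (⅓)*(-9465985/24) = -5 - 9465985/72 = -9466345/72 ≈ -1.3148e+5)
J(U) = -620 (J(U) = -28 - 592 = -620)
S/J(w(1, 47)) = -9466345/72/(-620) = -9466345/72*(-1/620) = 1893269/8928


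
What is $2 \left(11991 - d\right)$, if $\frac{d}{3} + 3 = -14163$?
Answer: $108978$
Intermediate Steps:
$d = -42498$ ($d = -9 + 3 \left(-14163\right) = -9 - 42489 = -42498$)
$2 \left(11991 - d\right) = 2 \left(11991 - -42498\right) = 2 \left(11991 + 42498\right) = 2 \cdot 54489 = 108978$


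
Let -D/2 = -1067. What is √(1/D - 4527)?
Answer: I*√20615756678/2134 ≈ 67.283*I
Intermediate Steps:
D = 2134 (D = -2*(-1067) = 2134)
√(1/D - 4527) = √(1/2134 - 4527) = √(-9660617/2134) = I*√20615756678/2134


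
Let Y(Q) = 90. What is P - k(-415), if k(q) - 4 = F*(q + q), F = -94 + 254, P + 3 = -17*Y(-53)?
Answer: 131263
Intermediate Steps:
P = -1533 (P = -3 - 17*90 = -3 - 1530 = -1533)
F = 160
k(q) = 4 + 320*q (k(q) = 4 + 160*(q + q) = 4 + 160*(2*q) = 4 + 320*q)
P - k(-415) = -1533 - (4 + 320*(-415)) = -1533 - (4 - 132800) = -1533 - 1*(-132796) = -1533 + 132796 = 131263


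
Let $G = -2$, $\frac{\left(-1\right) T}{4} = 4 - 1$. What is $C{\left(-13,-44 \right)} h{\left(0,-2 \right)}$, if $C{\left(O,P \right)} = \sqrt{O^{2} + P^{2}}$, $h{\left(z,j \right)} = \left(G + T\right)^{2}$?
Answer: $196 \sqrt{2105} \approx 8992.5$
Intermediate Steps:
$T = -12$ ($T = - 4 \left(4 - 1\right) = \left(-4\right) 3 = -12$)
$h{\left(z,j \right)} = 196$ ($h{\left(z,j \right)} = \left(-2 - 12\right)^{2} = \left(-14\right)^{2} = 196$)
$C{\left(-13,-44 \right)} h{\left(0,-2 \right)} = \sqrt{\left(-13\right)^{2} + \left(-44\right)^{2}} \cdot 196 = \sqrt{169 + 1936} \cdot 196 = \sqrt{2105} \cdot 196 = 196 \sqrt{2105}$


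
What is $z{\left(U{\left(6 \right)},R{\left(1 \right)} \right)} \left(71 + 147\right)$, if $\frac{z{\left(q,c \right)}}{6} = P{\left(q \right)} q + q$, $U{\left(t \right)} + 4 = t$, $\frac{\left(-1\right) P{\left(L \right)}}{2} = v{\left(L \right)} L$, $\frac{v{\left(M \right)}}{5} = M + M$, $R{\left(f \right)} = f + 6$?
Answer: $-206664$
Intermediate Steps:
$R{\left(f \right)} = 6 + f$
$v{\left(M \right)} = 10 M$ ($v{\left(M \right)} = 5 \left(M + M\right) = 5 \cdot 2 M = 10 M$)
$P{\left(L \right)} = - 20 L^{2}$ ($P{\left(L \right)} = - 2 \cdot 10 L L = - 2 \cdot 10 L^{2} = - 20 L^{2}$)
$U{\left(t \right)} = -4 + t$
$z{\left(q,c \right)} = - 120 q^{3} + 6 q$ ($z{\left(q,c \right)} = 6 \left(- 20 q^{2} q + q\right) = 6 \left(- 20 q^{3} + q\right) = 6 \left(q - 20 q^{3}\right) = - 120 q^{3} + 6 q$)
$z{\left(U{\left(6 \right)},R{\left(1 \right)} \right)} \left(71 + 147\right) = \left(- 120 \left(-4 + 6\right)^{3} + 6 \left(-4 + 6\right)\right) \left(71 + 147\right) = \left(- 120 \cdot 2^{3} + 6 \cdot 2\right) 218 = \left(\left(-120\right) 8 + 12\right) 218 = \left(-960 + 12\right) 218 = \left(-948\right) 218 = -206664$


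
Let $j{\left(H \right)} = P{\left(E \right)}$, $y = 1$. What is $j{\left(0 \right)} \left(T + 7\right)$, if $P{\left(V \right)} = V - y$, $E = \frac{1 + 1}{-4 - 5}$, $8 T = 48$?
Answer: $- \frac{143}{9} \approx -15.889$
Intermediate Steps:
$T = 6$ ($T = \frac{1}{8} \cdot 48 = 6$)
$E = - \frac{2}{9}$ ($E = \frac{2}{-9} = 2 \left(- \frac{1}{9}\right) = - \frac{2}{9} \approx -0.22222$)
$P{\left(V \right)} = -1 + V$ ($P{\left(V \right)} = V - 1 = -1 + V$)
$j{\left(H \right)} = - \frac{11}{9}$ ($j{\left(H \right)} = -1 - \frac{2}{9} = - \frac{11}{9}$)
$j{\left(0 \right)} \left(T + 7\right) = - \frac{11 \left(6 + 7\right)}{9} = \left(- \frac{11}{9}\right) 13 = - \frac{143}{9}$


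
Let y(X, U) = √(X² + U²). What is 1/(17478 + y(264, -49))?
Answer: 17478/305408387 - √72097/305408387 ≈ 5.6349e-5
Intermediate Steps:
y(X, U) = √(U² + X²)
1/(17478 + y(264, -49)) = 1/(17478 + √((-49)² + 264²)) = 1/(17478 + √(2401 + 69696)) = 1/(17478 + √72097)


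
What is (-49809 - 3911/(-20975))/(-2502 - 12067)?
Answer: 1044739864/305584775 ≈ 3.4188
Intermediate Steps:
(-49809 - 3911/(-20975))/(-2502 - 12067) = (-49809 - 3911*(-1/20975))/(-14569) = (-49809 + 3911/20975)*(-1/14569) = -1044739864/20975*(-1/14569) = 1044739864/305584775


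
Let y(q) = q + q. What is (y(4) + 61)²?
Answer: 4761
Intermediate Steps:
y(q) = 2*q
(y(4) + 61)² = (2*4 + 61)² = (8 + 61)² = 69² = 4761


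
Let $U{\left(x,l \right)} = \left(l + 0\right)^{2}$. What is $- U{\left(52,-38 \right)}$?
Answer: $-1444$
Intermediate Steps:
$U{\left(x,l \right)} = l^{2}$
$- U{\left(52,-38 \right)} = - \left(-38\right)^{2} = \left(-1\right) 1444 = -1444$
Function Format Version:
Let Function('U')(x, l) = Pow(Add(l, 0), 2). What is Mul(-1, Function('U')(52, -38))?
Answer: -1444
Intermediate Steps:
Function('U')(x, l) = Pow(l, 2)
Mul(-1, Function('U')(52, -38)) = Mul(-1, Pow(-38, 2)) = Mul(-1, 1444) = -1444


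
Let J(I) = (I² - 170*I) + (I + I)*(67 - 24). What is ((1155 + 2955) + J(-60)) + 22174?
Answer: 34924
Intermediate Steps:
J(I) = I² - 84*I (J(I) = (I² - 170*I) + (2*I)*43 = (I² - 170*I) + 86*I = I² - 84*I)
((1155 + 2955) + J(-60)) + 22174 = ((1155 + 2955) - 60*(-84 - 60)) + 22174 = (4110 - 60*(-144)) + 22174 = (4110 + 8640) + 22174 = 12750 + 22174 = 34924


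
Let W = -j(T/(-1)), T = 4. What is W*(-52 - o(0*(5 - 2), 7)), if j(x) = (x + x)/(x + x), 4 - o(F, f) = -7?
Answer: 63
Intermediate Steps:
o(F, f) = 11 (o(F, f) = 4 - 1*(-7) = 4 + 7 = 11)
j(x) = 1 (j(x) = (2*x)/((2*x)) = (2*x)*(1/(2*x)) = 1)
W = -1 (W = -1*1 = -1)
W*(-52 - o(0*(5 - 2), 7)) = -(-52 - 1*11) = -(-52 - 11) = -1*(-63) = 63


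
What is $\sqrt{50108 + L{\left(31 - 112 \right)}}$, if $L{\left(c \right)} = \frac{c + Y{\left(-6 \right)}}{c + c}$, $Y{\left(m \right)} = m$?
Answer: $\frac{\sqrt{16235166}}{18} \approx 223.85$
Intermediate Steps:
$L{\left(c \right)} = \frac{-6 + c}{2 c}$ ($L{\left(c \right)} = \frac{c - 6}{c + c} = \frac{-6 + c}{2 c}$)
$\sqrt{50108 + L{\left(31 - 112 \right)}} = \sqrt{50108 + \frac{-6 + \left(31 - 112\right)}{2 \left(31 - 112\right)}} = \sqrt{50108 + \frac{-6 - 81}{2 \left(-81\right)}} = \sqrt{50108 + \frac{1}{2} \left(- \frac{1}{81}\right) \left(-87\right)} = \sqrt{50108 + \frac{29}{54}} = \sqrt{\frac{2705861}{54}} = \frac{\sqrt{16235166}}{18}$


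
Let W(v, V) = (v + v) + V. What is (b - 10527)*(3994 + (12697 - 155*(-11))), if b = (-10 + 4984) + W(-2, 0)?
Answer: -102226572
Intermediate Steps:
W(v, V) = V + 2*v (W(v, V) = 2*v + V = V + 2*v)
b = 4970 (b = (-10 + 4984) + (0 + 2*(-2)) = 4974 + (0 - 4) = 4974 - 4 = 4970)
(b - 10527)*(3994 + (12697 - 155*(-11))) = (4970 - 10527)*(3994 + (12697 - 155*(-11))) = -5557*(3994 + (12697 - 1*(-1705))) = -5557*(3994 + (12697 + 1705)) = -5557*(3994 + 14402) = -5557*18396 = -102226572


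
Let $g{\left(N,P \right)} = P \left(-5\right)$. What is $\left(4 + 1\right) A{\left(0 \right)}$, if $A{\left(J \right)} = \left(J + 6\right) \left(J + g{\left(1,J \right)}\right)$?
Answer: $0$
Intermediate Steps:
$g{\left(N,P \right)} = - 5 P$
$A{\left(J \right)} = - 4 J \left(6 + J\right)$ ($A{\left(J \right)} = \left(J + 6\right) \left(J - 5 J\right) = \left(6 + J\right) \left(- 4 J\right) = - 4 J \left(6 + J\right)$)
$\left(4 + 1\right) A{\left(0 \right)} = \left(4 + 1\right) 4 \cdot 0 \left(-6 - 0\right) = 5 \cdot 4 \cdot 0 \left(-6 + 0\right) = 5 \cdot 4 \cdot 0 \left(-6\right) = 5 \cdot 0 = 0$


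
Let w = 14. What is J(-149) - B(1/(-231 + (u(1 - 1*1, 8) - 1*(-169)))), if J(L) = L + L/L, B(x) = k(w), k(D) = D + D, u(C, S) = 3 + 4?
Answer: -176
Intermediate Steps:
u(C, S) = 7
k(D) = 2*D
B(x) = 28 (B(x) = 2*14 = 28)
J(L) = 1 + L (J(L) = L + 1 = 1 + L)
J(-149) - B(1/(-231 + (u(1 - 1*1, 8) - 1*(-169)))) = (1 - 149) - 1*28 = -148 - 28 = -176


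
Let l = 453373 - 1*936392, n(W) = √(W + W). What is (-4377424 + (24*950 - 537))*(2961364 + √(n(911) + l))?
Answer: -12897216999604 - 4355161*I*√(483019 - √1822) ≈ -1.2897e+13 - 3.0267e+9*I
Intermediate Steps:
n(W) = √2*√W (n(W) = √(2*W) = √2*√W)
l = -483019 (l = 453373 - 936392 = -483019)
(-4377424 + (24*950 - 537))*(2961364 + √(n(911) + l)) = (-4377424 + (24*950 - 537))*(2961364 + √(√2*√911 - 483019)) = (-4377424 + (22800 - 537))*(2961364 + √(√1822 - 483019)) = (-4377424 + 22263)*(2961364 + √(-483019 + √1822)) = -4355161*(2961364 + √(-483019 + √1822)) = -12897216999604 - 4355161*√(-483019 + √1822)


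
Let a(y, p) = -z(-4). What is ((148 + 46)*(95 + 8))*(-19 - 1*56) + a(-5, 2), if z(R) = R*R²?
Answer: -1498586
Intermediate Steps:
z(R) = R³
a(y, p) = 64 (a(y, p) = -1*(-4)³ = -1*(-64) = 64)
((148 + 46)*(95 + 8))*(-19 - 1*56) + a(-5, 2) = ((148 + 46)*(95 + 8))*(-19 - 1*56) + 64 = (194*103)*(-19 - 56) + 64 = 19982*(-75) + 64 = -1498650 + 64 = -1498586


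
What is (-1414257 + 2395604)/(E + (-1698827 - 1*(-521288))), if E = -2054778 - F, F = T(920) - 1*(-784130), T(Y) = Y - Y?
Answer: -981347/4016447 ≈ -0.24433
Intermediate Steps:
T(Y) = 0
F = 784130 (F = 0 - 1*(-784130) = 0 + 784130 = 784130)
E = -2838908 (E = -2054778 - 1*784130 = -2054778 - 784130 = -2838908)
(-1414257 + 2395604)/(E + (-1698827 - 1*(-521288))) = (-1414257 + 2395604)/(-2838908 + (-1698827 - 1*(-521288))) = 981347/(-2838908 + (-1698827 + 521288)) = 981347/(-2838908 - 1177539) = 981347/(-4016447) = 981347*(-1/4016447) = -981347/4016447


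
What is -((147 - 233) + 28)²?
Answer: -3364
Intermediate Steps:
-((147 - 233) + 28)² = -(-86 + 28)² = -1*(-58)² = -1*3364 = -3364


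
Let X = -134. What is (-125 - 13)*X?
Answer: 18492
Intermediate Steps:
(-125 - 13)*X = (-125 - 13)*(-134) = -138*(-134) = 18492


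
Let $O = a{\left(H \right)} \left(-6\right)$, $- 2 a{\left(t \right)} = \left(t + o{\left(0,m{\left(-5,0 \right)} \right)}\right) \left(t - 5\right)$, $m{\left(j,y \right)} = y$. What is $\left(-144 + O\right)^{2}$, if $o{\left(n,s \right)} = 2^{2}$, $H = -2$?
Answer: $34596$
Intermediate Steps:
$o{\left(n,s \right)} = 4$
$a{\left(t \right)} = - \frac{\left(-5 + t\right) \left(4 + t\right)}{2}$ ($a{\left(t \right)} = - \frac{\left(t + 4\right) \left(t - 5\right)}{2} = - \frac{\left(4 + t\right) \left(-5 + t\right)}{2} = - \frac{\left(-5 + t\right) \left(4 + t\right)}{2}$)
$O = -42$ ($O = \left(10 + \frac{1}{2} \left(-2\right) - \frac{\left(-2\right)^{2}}{2}\right) \left(-6\right) = \left(10 - 1 - 2\right) \left(-6\right) = 7 \left(-6\right) = -42$)
$\left(-144 + O\right)^{2} = \left(-144 - 42\right)^{2} = \left(-186\right)^{2} = 34596$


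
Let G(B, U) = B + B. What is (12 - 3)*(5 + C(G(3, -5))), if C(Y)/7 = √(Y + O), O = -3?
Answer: 45 + 63*√3 ≈ 154.12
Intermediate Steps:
G(B, U) = 2*B
C(Y) = 7*√(-3 + Y) (C(Y) = 7*√(Y - 3) = 7*√(-3 + Y))
(12 - 3)*(5 + C(G(3, -5))) = (12 - 3)*(5 + 7*√(-3 + 2*3)) = 9*(5 + 7*√(-3 + 6)) = 9*(5 + 7*√3) = 45 + 63*√3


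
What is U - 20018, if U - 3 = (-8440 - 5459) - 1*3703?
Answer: -37617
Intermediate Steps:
U = -17599 (U = 3 + ((-8440 - 5459) - 1*3703) = 3 + (-13899 - 3703) = 3 - 17602 = -17599)
U - 20018 = -17599 - 20018 = -37617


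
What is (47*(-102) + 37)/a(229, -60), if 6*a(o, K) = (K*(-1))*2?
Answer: -4757/20 ≈ -237.85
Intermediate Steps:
a(o, K) = -K/3 (a(o, K) = ((K*(-1))*2)/6 = (-K*2)/6 = (-2*K)/6 = -K/3)
(47*(-102) + 37)/a(229, -60) = (47*(-102) + 37)/((-⅓*(-60))) = (-4794 + 37)/20 = -4757*1/20 = -4757/20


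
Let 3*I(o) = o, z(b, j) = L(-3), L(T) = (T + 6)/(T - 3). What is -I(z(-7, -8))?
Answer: 1/6 ≈ 0.16667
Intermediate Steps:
L(T) = (6 + T)/(-3 + T)
z(b, j) = -1/2 (z(b, j) = (6 - 3)/(-3 - 3) = 3/(-6) = -1/6*3 = -1/2)
I(o) = o/3
-I(z(-7, -8)) = -(-1)/(3*2) = -1*(-1/6) = 1/6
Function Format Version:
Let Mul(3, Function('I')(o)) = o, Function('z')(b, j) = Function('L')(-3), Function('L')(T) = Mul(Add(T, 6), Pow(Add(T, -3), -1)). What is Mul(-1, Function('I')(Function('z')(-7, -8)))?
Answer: Rational(1, 6) ≈ 0.16667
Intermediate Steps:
Function('L')(T) = Mul(Pow(Add(-3, T), -1), Add(6, T)) (Function('L')(T) = Mul(Add(6, T), Pow(Add(-3, T), -1)) = Mul(Pow(Add(-3, T), -1), Add(6, T)))
Function('z')(b, j) = Rational(-1, 2) (Function('z')(b, j) = Mul(Pow(Add(-3, -3), -1), Add(6, -3)) = Mul(Pow(-6, -1), 3) = Mul(Rational(-1, 6), 3) = Rational(-1, 2))
Function('I')(o) = Mul(Rational(1, 3), o)
Mul(-1, Function('I')(Function('z')(-7, -8))) = Mul(-1, Mul(Rational(1, 3), Rational(-1, 2))) = Mul(-1, Rational(-1, 6)) = Rational(1, 6)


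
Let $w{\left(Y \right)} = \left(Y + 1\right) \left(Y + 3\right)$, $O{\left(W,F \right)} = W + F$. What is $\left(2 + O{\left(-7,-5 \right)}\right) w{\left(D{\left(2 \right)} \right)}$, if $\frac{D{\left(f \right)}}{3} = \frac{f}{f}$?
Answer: $-240$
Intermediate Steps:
$O{\left(W,F \right)} = F + W$
$D{\left(f \right)} = 3$ ($D{\left(f \right)} = 3 \frac{f}{f} = 3 \cdot 1 = 3$)
$w{\left(Y \right)} = \left(1 + Y\right) \left(3 + Y\right)$
$\left(2 + O{\left(-7,-5 \right)}\right) w{\left(D{\left(2 \right)} \right)} = \left(2 - 12\right) \left(3 + 3^{2} + 4 \cdot 3\right) = \left(2 - 12\right) \left(3 + 9 + 12\right) = \left(-10\right) 24 = -240$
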